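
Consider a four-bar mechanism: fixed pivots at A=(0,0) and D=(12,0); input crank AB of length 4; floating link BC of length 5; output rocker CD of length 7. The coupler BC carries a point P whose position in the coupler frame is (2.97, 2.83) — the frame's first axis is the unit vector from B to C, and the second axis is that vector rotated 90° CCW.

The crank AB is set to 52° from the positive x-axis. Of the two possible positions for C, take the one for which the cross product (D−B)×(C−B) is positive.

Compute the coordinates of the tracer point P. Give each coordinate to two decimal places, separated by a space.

A=(0,0), D=(12.00,0)
B = A + 4.00·(cos52°, sin52°) = (2.4626, 3.1520)
|BD| = 10.0447
circle(B,5.00) ∩ circle(D,7.00): a=3.8277, h=3.2169
  candidates: C₊=(7.1065,5.0053) cross=32.313; C₋=(5.0875,-1.1035) cross=-32.313
  mode + wants cross > 0 → take C=(7.1065,5.0053) (cross=32.313)
ex = (C−B)/|BC| = (0.9288,0.3707); ey = (-0.3707,0.9288)
P = B + 2.97·ex + 2.83·ey = (4.1721,6.8813)

4.17 6.88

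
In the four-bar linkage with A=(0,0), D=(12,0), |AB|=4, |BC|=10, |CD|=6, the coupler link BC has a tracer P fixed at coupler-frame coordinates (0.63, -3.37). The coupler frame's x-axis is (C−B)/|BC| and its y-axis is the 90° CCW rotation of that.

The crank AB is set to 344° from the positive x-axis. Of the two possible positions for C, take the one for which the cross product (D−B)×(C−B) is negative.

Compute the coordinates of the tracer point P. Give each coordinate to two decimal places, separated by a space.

A=(0,0), D=(12.00,0)
B = A + 4.00·(cos344°, sin344°) = (3.8450, -1.1025)
|BD| = 8.2291
circle(B,10.00) ∩ circle(D,6.00): a=8.0032, h=5.9957
  candidates: C₊=(10.9728,5.9114) cross=49.340; C₋=(12.5794,-5.9720) cross=-49.340
  mode - wants cross < 0 → take C=(12.5794,-5.9720) (cross=-49.340)
ex = (C−B)/|BC| = (0.8734,-0.4869); ey = (0.4869,0.8734)
P = B + 0.63·ex + -3.37·ey = (2.7543,-4.3528)

2.75 -4.35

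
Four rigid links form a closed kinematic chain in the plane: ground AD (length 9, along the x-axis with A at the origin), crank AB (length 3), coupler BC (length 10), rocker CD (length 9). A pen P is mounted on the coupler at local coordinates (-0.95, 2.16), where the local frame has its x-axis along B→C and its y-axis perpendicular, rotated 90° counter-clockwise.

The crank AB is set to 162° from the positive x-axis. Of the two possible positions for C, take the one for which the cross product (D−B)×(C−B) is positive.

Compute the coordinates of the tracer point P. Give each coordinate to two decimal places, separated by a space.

A=(0,0), D=(9.00,0)
B = A + 3.00·(cos162°, sin162°) = (-2.8532, 0.9271)
|BD| = 11.8894
circle(B,10.00) ∩ circle(D,9.00): a=6.7437, h=7.3839
  candidates: C₊=(4.4458,7.7627) cross=87.790; C₋=(3.2943,-6.9602) cross=-87.790
  mode + wants cross > 0 → take C=(4.4458,7.7627) (cross=87.790)
ex = (C−B)/|BC| = (0.7299,0.6836); ey = (-0.6836,0.7299)
P = B + -0.95·ex + 2.16·ey = (-5.0231,1.8542)

-5.02 1.85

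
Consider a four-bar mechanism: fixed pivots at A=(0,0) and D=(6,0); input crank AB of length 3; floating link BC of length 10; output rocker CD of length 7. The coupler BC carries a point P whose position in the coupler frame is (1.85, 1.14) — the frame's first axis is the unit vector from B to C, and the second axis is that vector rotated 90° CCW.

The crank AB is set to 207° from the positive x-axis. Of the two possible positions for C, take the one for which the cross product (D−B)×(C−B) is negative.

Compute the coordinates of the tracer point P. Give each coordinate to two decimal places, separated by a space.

A=(0,0), D=(6.00,0)
B = A + 3.00·(cos207°, sin207°) = (-2.6730, -1.3620)
|BD| = 8.7793
circle(B,10.00) ∩ circle(D,7.00): a=7.2942, h=6.8406
  candidates: C₊=(3.4717,6.5274) cross=60.056; C₋=(5.5941,-6.9882) cross=-60.056
  mode - wants cross < 0 → take C=(5.5941,-6.9882) (cross=-60.056)
ex = (C−B)/|BC| = (0.8267,-0.5626); ey = (0.5626,0.8267)
P = B + 1.85·ex + 1.14·ey = (-0.5022,-1.4604)

-0.50 -1.46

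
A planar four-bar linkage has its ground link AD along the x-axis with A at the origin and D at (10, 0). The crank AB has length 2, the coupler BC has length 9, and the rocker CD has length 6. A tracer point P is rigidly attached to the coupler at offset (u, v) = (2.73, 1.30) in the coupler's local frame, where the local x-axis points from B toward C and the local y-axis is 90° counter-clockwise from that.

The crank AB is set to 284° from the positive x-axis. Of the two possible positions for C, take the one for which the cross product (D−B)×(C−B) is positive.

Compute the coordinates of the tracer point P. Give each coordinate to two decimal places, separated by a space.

1.31 0.97

A=(0,0), D=(10.00,0)
B = A + 2.00·(cos284°, sin284°) = (0.4838, -1.9406)
|BD| = 9.7120
circle(B,9.00) ∩ circle(D,6.00): a=7.1727, h=5.4362
  candidates: C₊=(6.4257,4.8192) cross=52.796; C₋=(8.5981,-5.8339) cross=-52.796
  mode + wants cross > 0 → take C=(6.4257,4.8192) (cross=52.796)
ex = (C−B)/|BC| = (0.6602,0.7511); ey = (-0.7511,0.6602)
P = B + 2.73·ex + 1.30·ey = (1.3098,0.9681)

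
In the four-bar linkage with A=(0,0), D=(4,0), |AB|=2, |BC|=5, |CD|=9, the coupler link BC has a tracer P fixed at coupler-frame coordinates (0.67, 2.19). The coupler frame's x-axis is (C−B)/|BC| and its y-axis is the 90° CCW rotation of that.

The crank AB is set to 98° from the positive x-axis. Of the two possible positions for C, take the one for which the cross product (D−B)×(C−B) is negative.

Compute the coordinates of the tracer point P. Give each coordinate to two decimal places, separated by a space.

-0.18 -0.31

A=(0,0), D=(4.00,0)
B = A + 2.00·(cos98°, sin98°) = (-0.2783, 1.9805)
|BD| = 4.7145
circle(B,5.00) ∩ circle(D,9.00): a=-3.5818, h=3.4886
  candidates: C₊=(-2.0632,6.6511) cross=16.447; C₋=(-4.9943,0.3194) cross=-16.447
  mode - wants cross < 0 → take C=(-4.9943,0.3194) (cross=-16.447)
ex = (C−B)/|BC| = (-0.9432,-0.3322); ey = (0.3322,-0.9432)
P = B + 0.67·ex + 2.19·ey = (-0.1827,-0.3077)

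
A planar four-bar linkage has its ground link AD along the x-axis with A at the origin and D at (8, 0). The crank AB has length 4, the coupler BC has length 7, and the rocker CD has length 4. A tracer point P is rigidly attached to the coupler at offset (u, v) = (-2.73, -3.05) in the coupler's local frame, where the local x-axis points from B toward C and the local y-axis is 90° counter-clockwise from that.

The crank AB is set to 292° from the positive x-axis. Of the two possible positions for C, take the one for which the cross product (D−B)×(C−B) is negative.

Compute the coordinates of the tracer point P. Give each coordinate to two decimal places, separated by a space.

-1.34 -6.65

A=(0,0), D=(8.00,0)
B = A + 4.00·(cos292°, sin292°) = (1.4984, -3.7087)
|BD| = 7.4850
circle(B,7.00) ∩ circle(D,4.00): a=5.9469, h=3.6925
  candidates: C₊=(4.8344,2.4452) cross=27.638; C₋=(8.4936,-3.9694) cross=-27.638
  mode - wants cross < 0 → take C=(8.4936,-3.9694) (cross=-27.638)
ex = (C−B)/|BC| = (0.9993,-0.0372); ey = (0.0372,0.9993)
P = B + -2.73·ex + -3.05·ey = (-1.3433,-6.6549)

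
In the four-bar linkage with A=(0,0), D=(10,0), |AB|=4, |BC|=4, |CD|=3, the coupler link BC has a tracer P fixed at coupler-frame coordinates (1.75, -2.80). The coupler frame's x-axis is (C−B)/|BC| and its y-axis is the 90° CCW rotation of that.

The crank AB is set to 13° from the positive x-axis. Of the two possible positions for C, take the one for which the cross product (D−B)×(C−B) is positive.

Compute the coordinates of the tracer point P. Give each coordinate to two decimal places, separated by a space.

A=(0,0), D=(10.00,0)
B = A + 4.00·(cos13°, sin13°) = (3.8975, 0.8998)
|BD| = 6.1685
circle(B,4.00) ∩ circle(D,3.00): a=3.6516, h=1.6326
  candidates: C₊=(7.7482,1.9823) cross=10.071; C₋=(7.2719,-1.2480) cross=-10.071
  mode + wants cross > 0 → take C=(7.7482,1.9823) (cross=10.071)
ex = (C−B)/|BC| = (0.9627,0.2706); ey = (-0.2706,0.9627)
P = B + 1.75·ex + -2.80·ey = (6.3399,-1.3221)

6.34 -1.32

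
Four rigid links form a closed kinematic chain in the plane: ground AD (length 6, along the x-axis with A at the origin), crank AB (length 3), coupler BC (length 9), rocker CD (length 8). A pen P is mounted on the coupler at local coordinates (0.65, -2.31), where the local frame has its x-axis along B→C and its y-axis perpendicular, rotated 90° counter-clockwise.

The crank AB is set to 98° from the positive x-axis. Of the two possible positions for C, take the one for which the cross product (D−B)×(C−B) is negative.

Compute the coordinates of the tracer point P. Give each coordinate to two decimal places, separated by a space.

A=(0,0), D=(6.00,0)
B = A + 3.00·(cos98°, sin98°) = (-0.4175, 2.9708)
|BD| = 7.0718
circle(B,9.00) ∩ circle(D,8.00): a=4.7379, h=7.6520
  candidates: C₊=(7.0965,7.9245) cross=54.113; C₋=(0.6675,-5.9636) cross=-54.113
  mode - wants cross < 0 → take C=(0.6675,-5.9636) (cross=-54.113)
ex = (C−B)/|BC| = (0.1206,-0.9927); ey = (0.9927,0.1206)
P = B + 0.65·ex + -2.31·ey = (-2.6323,2.0471)

-2.63 2.05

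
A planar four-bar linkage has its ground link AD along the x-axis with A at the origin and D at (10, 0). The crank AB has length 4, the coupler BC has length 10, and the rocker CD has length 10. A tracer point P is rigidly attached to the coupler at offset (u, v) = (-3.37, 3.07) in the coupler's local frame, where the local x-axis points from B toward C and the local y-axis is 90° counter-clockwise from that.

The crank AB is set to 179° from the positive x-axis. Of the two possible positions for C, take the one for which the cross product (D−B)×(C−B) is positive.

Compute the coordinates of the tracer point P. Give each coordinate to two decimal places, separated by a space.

A=(0,0), D=(10.00,0)
B = A + 4.00·(cos179°, sin179°) = (-3.9994, 0.0698)
|BD| = 13.9996
circle(B,10.00) ∩ circle(D,10.00): a=6.9998, h=7.1416
  candidates: C₊=(3.0359,7.1765) cross=99.980; C₋=(2.9647,-7.1066) cross=-99.980
  mode + wants cross > 0 → take C=(3.0359,7.1765) (cross=99.980)
ex = (C−B)/|BC| = (0.7035,0.7107); ey = (-0.7107,0.7035)
P = B + -3.37·ex + 3.07·ey = (-8.5520,-0.1653)

-8.55 -0.17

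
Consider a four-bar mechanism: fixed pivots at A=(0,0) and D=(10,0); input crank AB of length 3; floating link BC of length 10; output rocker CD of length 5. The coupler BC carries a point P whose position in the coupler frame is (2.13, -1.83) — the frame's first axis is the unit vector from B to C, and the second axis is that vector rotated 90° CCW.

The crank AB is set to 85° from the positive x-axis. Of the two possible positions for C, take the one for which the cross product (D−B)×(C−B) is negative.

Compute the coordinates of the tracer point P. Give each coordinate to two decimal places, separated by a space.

0.44 0.19

A=(0,0), D=(10.00,0)
B = A + 3.00·(cos85°, sin85°) = (0.2615, 2.9886)
|BD| = 10.1868
circle(B,10.00) ∩ circle(D,5.00): a=8.7746, h=4.7964
  candidates: C₊=(10.0572,4.9997) cross=48.860; C₋=(7.2428,-4.1711) cross=-48.860
  mode - wants cross < 0 → take C=(7.2428,-4.1711) (cross=-48.860)
ex = (C−B)/|BC| = (0.6981,-0.7160); ey = (0.7160,0.6981)
P = B + 2.13·ex + -1.83·ey = (0.4383,0.1860)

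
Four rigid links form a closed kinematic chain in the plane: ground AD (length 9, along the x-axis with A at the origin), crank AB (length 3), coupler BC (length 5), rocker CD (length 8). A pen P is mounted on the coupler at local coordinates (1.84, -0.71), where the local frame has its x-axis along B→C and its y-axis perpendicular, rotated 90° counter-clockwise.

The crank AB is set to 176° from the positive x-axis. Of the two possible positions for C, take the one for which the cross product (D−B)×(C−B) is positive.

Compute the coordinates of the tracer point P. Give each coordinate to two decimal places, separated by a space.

A=(0,0), D=(9.00,0)
B = A + 3.00·(cos176°, sin176°) = (-2.9927, 0.2093)
|BD| = 11.9945
circle(B,5.00) ∩ circle(D,8.00): a=4.3715, h=2.4269
  candidates: C₊=(1.4205,2.5595) cross=29.110; C₋=(1.3358,-2.2935) cross=-29.110
  mode + wants cross > 0 → take C=(1.4205,2.5595) (cross=29.110)
ex = (C−B)/|BC| = (0.8826,0.4701); ey = (-0.4701,0.8826)
P = B + 1.84·ex + -0.71·ey = (-1.0349,0.4475)

-1.03 0.45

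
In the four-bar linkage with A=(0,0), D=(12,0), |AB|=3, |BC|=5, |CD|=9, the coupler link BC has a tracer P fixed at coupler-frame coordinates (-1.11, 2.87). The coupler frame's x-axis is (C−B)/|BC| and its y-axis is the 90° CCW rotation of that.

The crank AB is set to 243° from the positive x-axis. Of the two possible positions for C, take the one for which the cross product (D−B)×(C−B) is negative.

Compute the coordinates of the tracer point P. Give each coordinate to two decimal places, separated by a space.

-2.14 0.31

A=(0,0), D=(12.00,0)
B = A + 3.00·(cos243°, sin243°) = (-1.3620, -2.6730)
|BD| = 13.6267
circle(B,5.00) ∩ circle(D,9.00): a=4.7586, h=1.5349
  candidates: C₊=(3.0031,-0.2345) cross=20.916; C₋=(3.6052,-3.2447) cross=-20.916
  mode - wants cross < 0 → take C=(3.6052,-3.2447) (cross=-20.916)
ex = (C−B)/|BC| = (0.9934,-0.1143); ey = (0.1143,0.9934)
P = B + -1.11·ex + 2.87·ey = (-2.1366,0.3051)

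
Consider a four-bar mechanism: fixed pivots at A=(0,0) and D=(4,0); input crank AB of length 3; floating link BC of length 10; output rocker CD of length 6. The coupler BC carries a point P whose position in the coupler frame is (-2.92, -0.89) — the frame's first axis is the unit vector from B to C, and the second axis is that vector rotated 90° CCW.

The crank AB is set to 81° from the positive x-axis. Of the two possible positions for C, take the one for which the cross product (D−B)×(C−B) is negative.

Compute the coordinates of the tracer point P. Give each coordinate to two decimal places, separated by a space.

-1.67 5.14

A=(0,0), D=(4.00,0)
B = A + 3.00·(cos81°, sin81°) = (0.4693, 2.9631)
|BD| = 4.6093
circle(B,10.00) ∩ circle(D,6.00): a=9.2471, h=3.8066
  candidates: C₊=(9.9996,-0.0656) cross=17.546; C₋=(5.1055,-5.8973) cross=-17.546
  mode - wants cross < 0 → take C=(5.1055,-5.8973) (cross=-17.546)
ex = (C−B)/|BC| = (0.4636,-0.8860); ey = (0.8860,0.4636)
P = B + -2.92·ex + -0.89·ey = (-1.6730,5.1377)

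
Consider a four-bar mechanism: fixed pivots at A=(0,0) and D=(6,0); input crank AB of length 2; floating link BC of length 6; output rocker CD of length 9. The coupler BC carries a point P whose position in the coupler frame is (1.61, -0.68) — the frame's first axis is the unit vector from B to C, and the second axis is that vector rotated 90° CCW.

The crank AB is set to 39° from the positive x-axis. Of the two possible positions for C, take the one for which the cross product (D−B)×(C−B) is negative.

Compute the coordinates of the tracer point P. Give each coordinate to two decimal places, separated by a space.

A=(0,0), D=(6.00,0)
B = A + 2.00·(cos39°, sin39°) = (1.5543, 1.2586)
|BD| = 4.6204
circle(B,6.00) ∩ circle(D,9.00): a=-2.5594, h=5.4267
  candidates: C₊=(0.5699,7.1773) cross=25.074; C₋=(-2.3866,-3.2656) cross=-25.074
  mode - wants cross < 0 → take C=(-2.3866,-3.2656) (cross=-25.074)
ex = (C−B)/|BC| = (-0.6568,-0.7540); ey = (0.7540,-0.6568)
P = B + 1.61·ex + -0.68·ey = (-0.0159,0.4913)

-0.02 0.49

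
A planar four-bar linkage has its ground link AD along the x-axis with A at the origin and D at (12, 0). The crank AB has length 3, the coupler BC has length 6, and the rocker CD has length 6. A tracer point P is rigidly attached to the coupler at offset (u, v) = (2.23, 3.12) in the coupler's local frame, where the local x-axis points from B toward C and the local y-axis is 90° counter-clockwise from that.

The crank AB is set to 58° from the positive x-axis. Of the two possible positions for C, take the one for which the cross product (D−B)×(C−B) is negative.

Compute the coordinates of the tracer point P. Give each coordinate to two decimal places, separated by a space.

5.31 3.47

A=(0,0), D=(12.00,0)
B = A + 3.00·(cos58°, sin58°) = (1.5898, 2.5441)
|BD| = 10.7166
circle(B,6.00) ∩ circle(D,6.00): a=5.3583, h=2.6997
  candidates: C₊=(7.4358,3.8946) cross=28.932; C₋=(6.1540,-1.3505) cross=-28.932
  mode - wants cross < 0 → take C=(6.1540,-1.3505) (cross=-28.932)
ex = (C−B)/|BC| = (0.7607,-0.6491); ey = (0.6491,0.7607)
P = B + 2.23·ex + 3.12·ey = (5.3113,3.4700)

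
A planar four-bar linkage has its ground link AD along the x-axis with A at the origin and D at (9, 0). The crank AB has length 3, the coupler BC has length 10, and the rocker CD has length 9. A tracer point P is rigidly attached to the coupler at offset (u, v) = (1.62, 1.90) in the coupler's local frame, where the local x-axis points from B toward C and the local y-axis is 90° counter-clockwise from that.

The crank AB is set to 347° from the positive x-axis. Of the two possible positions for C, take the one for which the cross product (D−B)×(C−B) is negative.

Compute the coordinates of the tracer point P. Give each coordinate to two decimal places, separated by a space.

5.40 -0.96

A=(0,0), D=(9.00,0)
B = A + 3.00·(cos347°, sin347°) = (2.9231, -0.6749)
|BD| = 6.1142
circle(B,10.00) ∩ circle(D,9.00): a=4.6109, h=8.8735
  candidates: C₊=(6.5264,8.6534) cross=54.255; C₋=(8.4852,-8.9853) cross=-54.255
  mode - wants cross < 0 → take C=(8.4852,-8.9853) (cross=-54.255)
ex = (C−B)/|BC| = (0.5562,-0.8310); ey = (0.8310,0.5562)
P = B + 1.62·ex + 1.90·ey = (5.4032,-0.9643)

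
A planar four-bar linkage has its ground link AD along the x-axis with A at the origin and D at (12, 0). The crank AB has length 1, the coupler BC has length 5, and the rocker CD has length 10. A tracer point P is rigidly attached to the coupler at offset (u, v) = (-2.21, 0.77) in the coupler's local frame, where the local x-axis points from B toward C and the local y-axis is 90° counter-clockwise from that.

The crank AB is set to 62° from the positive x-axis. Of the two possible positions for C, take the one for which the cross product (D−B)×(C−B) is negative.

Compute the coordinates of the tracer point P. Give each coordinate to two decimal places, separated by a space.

0.19 3.21

A=(0,0), D=(12.00,0)
B = A + 1.00·(cos62°, sin62°) = (0.4695, 0.8829)
|BD| = 11.5643
circle(B,5.00) ∩ circle(D,10.00): a=2.5394, h=4.3071
  candidates: C₊=(3.3303,4.9836) cross=49.809; C₋=(2.6726,-3.6055) cross=-49.809
  mode - wants cross < 0 → take C=(2.6726,-3.6055) (cross=-49.809)
ex = (C−B)/|BC| = (0.4406,-0.8977); ey = (0.8977,0.4406)
P = B + -2.21·ex + 0.77·ey = (0.1869,3.2061)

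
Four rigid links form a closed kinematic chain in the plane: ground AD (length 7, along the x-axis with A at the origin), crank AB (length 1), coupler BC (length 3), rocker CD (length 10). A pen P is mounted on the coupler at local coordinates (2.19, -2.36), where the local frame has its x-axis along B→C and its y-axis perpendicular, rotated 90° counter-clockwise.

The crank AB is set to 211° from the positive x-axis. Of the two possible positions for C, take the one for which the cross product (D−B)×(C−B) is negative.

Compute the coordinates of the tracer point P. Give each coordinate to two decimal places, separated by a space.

A=(0,0), D=(7.00,0)
B = A + 1.00·(cos211°, sin211°) = (-0.8572, -0.5150)
|BD| = 7.8740
circle(B,3.00) ∩ circle(D,10.00): a=-1.8415, h=2.3683
  candidates: C₊=(-2.8496,1.7278) cross=18.648; C₋=(-2.5398,-2.9987) cross=-18.648
  mode - wants cross < 0 → take C=(-2.5398,-2.9987) (cross=-18.648)
ex = (C−B)/|BC| = (-0.5609,-0.8279); ey = (0.8279,-0.5609)
P = B + 2.19·ex + -2.36·ey = (-4.0393,-1.0045)

-4.04 -1.00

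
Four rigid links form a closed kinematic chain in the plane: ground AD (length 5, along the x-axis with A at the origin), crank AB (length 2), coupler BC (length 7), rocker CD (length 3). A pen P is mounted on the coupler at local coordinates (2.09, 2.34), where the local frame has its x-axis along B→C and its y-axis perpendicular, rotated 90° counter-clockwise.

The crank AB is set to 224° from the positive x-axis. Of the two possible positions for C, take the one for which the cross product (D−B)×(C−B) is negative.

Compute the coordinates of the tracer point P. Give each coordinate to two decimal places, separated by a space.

A=(0,0), D=(5.00,0)
B = A + 2.00·(cos224°, sin224°) = (-1.4387, -1.3893)
|BD| = 6.5869
circle(B,7.00) ∩ circle(D,3.00): a=6.3298, h=2.9890
  candidates: C₊=(4.1183,2.8675) cross=19.688; C₋=(5.3791,-2.9759) cross=-19.688
  mode - wants cross < 0 → take C=(5.3791,-2.9759) (cross=-19.688)
ex = (C−B)/|BC| = (0.9740,-0.2267); ey = (0.2267,0.9740)
P = B + 2.09·ex + 2.34·ey = (1.1273,0.4161)

1.13 0.42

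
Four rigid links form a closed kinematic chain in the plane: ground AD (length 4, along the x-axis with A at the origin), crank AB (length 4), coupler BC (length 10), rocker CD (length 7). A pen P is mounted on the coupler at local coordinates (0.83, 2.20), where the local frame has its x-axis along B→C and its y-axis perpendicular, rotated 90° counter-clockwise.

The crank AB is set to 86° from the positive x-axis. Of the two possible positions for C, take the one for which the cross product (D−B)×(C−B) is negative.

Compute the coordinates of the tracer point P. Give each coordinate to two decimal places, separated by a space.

A=(0,0), D=(4.00,0)
B = A + 4.00·(cos86°, sin86°) = (0.2790, 3.9903)
|BD| = 5.4560
circle(B,10.00) ∩ circle(D,7.00): a=7.4018, h=6.7241
  candidates: C₊=(10.2447,3.1628) cross=36.687; C₋=(0.4093,-6.0089) cross=-36.687
  mode - wants cross < 0 → take C=(0.4093,-6.0089) (cross=-36.687)
ex = (C−B)/|BC| = (0.0130,-0.9999); ey = (0.9999,0.0130)
P = B + 0.83·ex + 2.20·ey = (2.4897,3.1890)

2.49 3.19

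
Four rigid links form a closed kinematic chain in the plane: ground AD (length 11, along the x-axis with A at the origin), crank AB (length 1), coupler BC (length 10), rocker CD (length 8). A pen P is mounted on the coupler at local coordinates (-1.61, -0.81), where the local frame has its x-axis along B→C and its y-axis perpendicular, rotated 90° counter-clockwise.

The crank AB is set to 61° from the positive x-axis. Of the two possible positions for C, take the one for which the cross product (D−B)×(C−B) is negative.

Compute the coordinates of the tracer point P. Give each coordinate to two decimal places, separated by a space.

A=(0,0), D=(11.00,0)
B = A + 1.00·(cos61°, sin61°) = (0.4848, 0.8746)
|BD| = 10.5515
circle(B,10.00) ∩ circle(D,8.00): a=6.9817, h=7.1594
  candidates: C₊=(8.0359,7.4306) cross=75.542; C₋=(6.8490,-6.8388) cross=-75.542
  mode - wants cross < 0 → take C=(6.8490,-6.8388) (cross=-75.542)
ex = (C−B)/|BC| = (0.6364,-0.7713); ey = (0.7713,0.6364)
P = B + -1.61·ex + -0.81·ey = (-1.1646,1.6010)

-1.16 1.60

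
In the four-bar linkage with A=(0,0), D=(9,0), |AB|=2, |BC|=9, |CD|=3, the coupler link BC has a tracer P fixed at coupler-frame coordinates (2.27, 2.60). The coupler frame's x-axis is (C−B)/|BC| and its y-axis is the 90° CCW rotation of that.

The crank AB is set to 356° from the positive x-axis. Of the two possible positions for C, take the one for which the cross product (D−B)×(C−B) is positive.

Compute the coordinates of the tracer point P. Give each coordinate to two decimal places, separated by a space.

3.39 3.02

A=(0,0), D=(9.00,0)
B = A + 2.00·(cos356°, sin356°) = (1.9951, -0.1395)
|BD| = 7.0063
circle(B,9.00) ∩ circle(D,3.00): a=8.6414, h=2.5152
  candidates: C₊=(10.5847,2.5473) cross=17.622; C₋=(10.6849,-2.4822) cross=-17.622
  mode + wants cross > 0 → take C=(10.5847,2.5473) (cross=17.622)
ex = (C−B)/|BC| = (0.9544,0.2985); ey = (-0.2985,0.9544)
P = B + 2.27·ex + 2.60·ey = (3.3854,3.0196)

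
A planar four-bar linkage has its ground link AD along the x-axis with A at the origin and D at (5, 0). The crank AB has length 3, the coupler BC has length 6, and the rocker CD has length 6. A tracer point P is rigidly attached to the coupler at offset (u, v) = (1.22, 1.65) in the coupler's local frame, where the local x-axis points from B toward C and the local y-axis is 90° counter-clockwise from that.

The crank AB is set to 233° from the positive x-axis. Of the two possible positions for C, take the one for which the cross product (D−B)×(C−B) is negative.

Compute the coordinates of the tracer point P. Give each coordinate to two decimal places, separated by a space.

0.12 -1.70

A=(0,0), D=(5.00,0)
B = A + 3.00·(cos233°, sin233°) = (-1.8054, -2.3959)
|BD| = 7.2149
circle(B,6.00) ∩ circle(D,6.00): a=3.6074, h=4.7944
  candidates: C₊=(0.0052,3.3244) cross=34.591; C₋=(3.1894,-5.7203) cross=-34.591
  mode - wants cross < 0 → take C=(3.1894,-5.7203) (cross=-34.591)
ex = (C−B)/|BC| = (0.8325,-0.5541); ey = (0.5541,0.8325)
P = B + 1.22·ex + 1.65·ey = (0.1244,-1.6983)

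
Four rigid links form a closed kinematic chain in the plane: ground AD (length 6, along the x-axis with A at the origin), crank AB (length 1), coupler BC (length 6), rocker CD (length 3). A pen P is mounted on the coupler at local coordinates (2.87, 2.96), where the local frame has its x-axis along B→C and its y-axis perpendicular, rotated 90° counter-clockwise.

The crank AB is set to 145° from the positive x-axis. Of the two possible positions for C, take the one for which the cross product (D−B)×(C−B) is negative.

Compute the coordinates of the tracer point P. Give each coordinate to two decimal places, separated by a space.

A=(0,0), D=(6.00,0)
B = A + 1.00·(cos145°, sin145°) = (-0.8192, 0.5736)
|BD| = 6.8432
circle(B,6.00) ∩ circle(D,3.00): a=5.3944, h=2.6269
  candidates: C₊=(4.7764,2.7391) cross=17.977; C₋=(4.3361,-2.4963) cross=-17.977
  mode - wants cross < 0 → take C=(4.3361,-2.4963) (cross=-17.977)
ex = (C−B)/|BC| = (0.8592,-0.5116); ey = (0.5116,0.8592)
P = B + 2.87·ex + 2.96·ey = (3.1612,1.6484)

3.16 1.65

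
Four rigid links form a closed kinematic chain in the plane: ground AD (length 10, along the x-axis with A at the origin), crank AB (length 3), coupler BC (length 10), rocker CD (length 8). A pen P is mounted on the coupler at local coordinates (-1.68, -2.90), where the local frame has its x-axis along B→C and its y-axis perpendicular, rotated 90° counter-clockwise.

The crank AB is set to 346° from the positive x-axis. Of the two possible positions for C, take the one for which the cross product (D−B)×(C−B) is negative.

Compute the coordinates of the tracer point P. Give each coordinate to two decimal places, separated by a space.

A=(0,0), D=(10.00,0)
B = A + 3.00·(cos346°, sin346°) = (2.9109, -0.7258)
|BD| = 7.1262
circle(B,10.00) ∩ circle(D,8.00): a=6.0890, h=7.9325
  candidates: C₊=(8.1603,7.7856) cross=56.528; C₋=(9.7761,-7.9969) cross=-56.528
  mode - wants cross < 0 → take C=(9.7761,-7.9969) (cross=-56.528)
ex = (C−B)/|BC| = (0.6865,-0.7271); ey = (0.7271,0.6865)
P = B + -1.68·ex + -2.90·ey = (-0.3511,-1.4951)

-0.35 -1.50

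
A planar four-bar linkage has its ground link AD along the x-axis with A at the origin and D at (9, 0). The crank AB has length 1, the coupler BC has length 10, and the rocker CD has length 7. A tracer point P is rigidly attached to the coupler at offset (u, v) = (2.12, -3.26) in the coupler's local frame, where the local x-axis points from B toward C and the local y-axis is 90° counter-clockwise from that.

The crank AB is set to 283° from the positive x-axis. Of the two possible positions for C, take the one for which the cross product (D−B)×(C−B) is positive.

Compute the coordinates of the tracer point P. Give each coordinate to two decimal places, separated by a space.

4.08 -1.48

A=(0,0), D=(9.00,0)
B = A + 1.00·(cos283°, sin283°) = (0.2250, -0.9744)
|BD| = 8.8290
circle(B,10.00) ∩ circle(D,7.00): a=7.3027, h=6.8316
  candidates: C₊=(6.7291,6.6214) cross=60.316; C₋=(8.2370,-6.9583) cross=-60.316
  mode + wants cross > 0 → take C=(6.7291,6.6214) (cross=60.316)
ex = (C−B)/|BC| = (0.6504,0.7596); ey = (-0.7596,0.6504)
P = B + 2.12·ex + -3.26·ey = (4.0801,-1.4844)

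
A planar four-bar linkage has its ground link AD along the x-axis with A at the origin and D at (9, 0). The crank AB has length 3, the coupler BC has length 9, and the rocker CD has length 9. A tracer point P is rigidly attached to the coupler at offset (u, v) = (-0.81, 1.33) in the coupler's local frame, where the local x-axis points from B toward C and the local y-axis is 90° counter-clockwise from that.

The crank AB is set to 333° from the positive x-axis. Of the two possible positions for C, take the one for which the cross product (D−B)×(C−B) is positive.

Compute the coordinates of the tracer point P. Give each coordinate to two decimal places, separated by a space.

A=(0,0), D=(9.00,0)
B = A + 3.00·(cos333°, sin333°) = (2.6730, -1.3620)
|BD| = 6.4719
circle(B,9.00) ∩ circle(D,9.00): a=3.2360, h=8.3981
  candidates: C₊=(4.0692,7.5291) cross=54.352; C₋=(7.6038,-8.8910) cross=-54.352
  mode + wants cross > 0 → take C=(4.0692,7.5291) (cross=54.352)
ex = (C−B)/|BC| = (0.1551,0.9879); ey = (-0.9879,0.1551)
P = B + -0.81·ex + 1.33·ey = (1.2335,-1.9558)

1.23 -1.96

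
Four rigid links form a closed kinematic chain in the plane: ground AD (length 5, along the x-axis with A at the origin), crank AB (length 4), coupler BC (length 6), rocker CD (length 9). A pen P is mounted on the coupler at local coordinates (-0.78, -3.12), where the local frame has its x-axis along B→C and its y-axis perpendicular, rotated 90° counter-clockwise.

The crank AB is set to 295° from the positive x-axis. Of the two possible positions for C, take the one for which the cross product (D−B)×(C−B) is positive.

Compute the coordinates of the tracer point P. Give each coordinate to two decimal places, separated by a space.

3.56 -1.01

A=(0,0), D=(5.00,0)
B = A + 4.00·(cos295°, sin295°) = (1.6905, -3.6252)
|BD| = 4.9087
circle(B,6.00) ∩ circle(D,9.00): a=-2.1294, h=5.6094
  candidates: C₊=(-3.8879,-1.4158) cross=27.535; C₋=(4.3976,-8.9798) cross=-27.535
  mode + wants cross > 0 → take C=(-3.8879,-1.4158) (cross=27.535)
ex = (C−B)/|BC| = (-0.9297,0.3682); ey = (-0.3682,-0.9297)
P = B + -0.78·ex + -3.12·ey = (3.5645,-1.0117)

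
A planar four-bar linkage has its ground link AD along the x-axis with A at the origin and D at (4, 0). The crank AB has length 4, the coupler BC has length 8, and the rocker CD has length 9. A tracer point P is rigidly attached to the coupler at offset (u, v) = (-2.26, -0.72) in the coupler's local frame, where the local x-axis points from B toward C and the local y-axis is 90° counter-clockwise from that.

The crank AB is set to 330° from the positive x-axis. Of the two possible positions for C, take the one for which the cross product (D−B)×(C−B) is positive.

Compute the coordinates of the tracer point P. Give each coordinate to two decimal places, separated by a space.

5.61 -0.99

A=(0,0), D=(4.00,0)
B = A + 4.00·(cos330°, sin330°) = (3.4641, -2.0000)
|BD| = 2.0706
circle(B,8.00) ∩ circle(D,9.00): a=-3.0699, h=7.3875
  candidates: C₊=(-4.4663,-3.0533) cross=15.296; C₋=(9.8054,-6.8773) cross=-15.296
  mode + wants cross > 0 → take C=(-4.4663,-3.0533) (cross=15.296)
ex = (C−B)/|BC| = (-0.9913,-0.1317); ey = (0.1317,-0.9913)
P = B + -2.26·ex + -0.72·ey = (5.6096,-0.9887)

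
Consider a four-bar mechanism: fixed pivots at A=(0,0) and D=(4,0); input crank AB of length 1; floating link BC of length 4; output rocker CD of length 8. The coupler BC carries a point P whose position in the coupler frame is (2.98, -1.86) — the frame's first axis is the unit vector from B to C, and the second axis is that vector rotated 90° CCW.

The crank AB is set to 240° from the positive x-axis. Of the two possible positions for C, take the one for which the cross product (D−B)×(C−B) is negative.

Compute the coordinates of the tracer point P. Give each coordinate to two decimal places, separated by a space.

-3.77 -2.15

A=(0,0), D=(4.00,0)
B = A + 1.00·(cos240°, sin240°) = (-0.5000, -0.8660)
|BD| = 4.5826
circle(B,4.00) ∩ circle(D,8.00): a=-2.9459, h=2.7058
  candidates: C₊=(-3.9042,1.2343) cross=12.400; C₋=(-2.8815,-4.0798) cross=-12.400
  mode - wants cross < 0 → take C=(-2.8815,-4.0798) (cross=-12.400)
ex = (C−B)/|BC| = (-0.5954,-0.8034); ey = (0.8034,-0.5954)
P = B + 2.98·ex + -1.86·ey = (-3.7686,-2.1529)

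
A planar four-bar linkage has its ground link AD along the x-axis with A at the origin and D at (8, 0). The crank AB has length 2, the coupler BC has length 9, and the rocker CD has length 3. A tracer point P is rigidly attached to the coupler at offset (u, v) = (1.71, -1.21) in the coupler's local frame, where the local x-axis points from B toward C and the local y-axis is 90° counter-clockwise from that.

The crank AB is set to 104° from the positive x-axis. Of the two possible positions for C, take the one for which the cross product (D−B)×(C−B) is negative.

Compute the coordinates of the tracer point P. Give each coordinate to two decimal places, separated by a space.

A=(0,0), D=(8.00,0)
B = A + 2.00·(cos104°, sin104°) = (-0.4838, 1.9406)
|BD| = 8.7030
circle(B,9.00) ∩ circle(D,3.00): a=8.4880, h=2.9923
  candidates: C₊=(8.4577,2.9649) cross=26.042; C₋=(7.1232,-2.8690) cross=-26.042
  mode - wants cross < 0 → take C=(7.1232,-2.8690) (cross=-26.042)
ex = (C−B)/|BC| = (0.8452,-0.5344); ey = (0.5344,0.8452)
P = B + 1.71·ex + -1.21·ey = (0.3149,0.0040)

0.31 0.00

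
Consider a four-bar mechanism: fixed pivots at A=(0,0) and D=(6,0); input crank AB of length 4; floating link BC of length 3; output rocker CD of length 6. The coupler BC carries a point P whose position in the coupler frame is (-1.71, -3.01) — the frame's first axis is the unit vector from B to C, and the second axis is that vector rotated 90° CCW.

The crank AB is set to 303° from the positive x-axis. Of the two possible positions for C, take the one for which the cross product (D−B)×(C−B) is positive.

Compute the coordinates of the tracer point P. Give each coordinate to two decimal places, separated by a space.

A=(0,0), D=(6.00,0)
B = A + 4.00·(cos303°, sin303°) = (2.1786, -3.3547)
|BD| = 5.0850
circle(B,3.00) ∩ circle(D,6.00): a=-0.1124, h=2.9979
  candidates: C₊=(0.1163,-1.1759) cross=15.244; C₋=(4.0719,-5.6818) cross=-15.244
  mode + wants cross > 0 → take C=(0.1163,-1.1759) (cross=15.244)
ex = (C−B)/|BC| = (-0.6874,0.7263); ey = (-0.7263,-0.6874)
P = B + -1.71·ex + -3.01·ey = (5.5401,-2.5275)

5.54 -2.53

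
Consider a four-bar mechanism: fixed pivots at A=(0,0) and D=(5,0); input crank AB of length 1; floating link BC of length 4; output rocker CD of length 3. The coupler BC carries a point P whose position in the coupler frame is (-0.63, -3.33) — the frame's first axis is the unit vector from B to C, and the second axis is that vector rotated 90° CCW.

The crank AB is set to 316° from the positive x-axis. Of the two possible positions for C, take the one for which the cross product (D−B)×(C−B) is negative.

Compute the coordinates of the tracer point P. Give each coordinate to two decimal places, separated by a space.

-1.61 -3.16

A=(0,0), D=(5.00,0)
B = A + 1.00·(cos316°, sin316°) = (0.7193, -0.6947)
|BD| = 4.3367
circle(B,4.00) ∩ circle(D,3.00): a=2.9754, h=2.6734
  candidates: C₊=(3.2281,2.4208) cross=11.594; C₋=(4.0846,-2.8569) cross=-11.594
  mode - wants cross < 0 → take C=(4.0846,-2.8569) (cross=-11.594)
ex = (C−B)/|BC| = (0.8413,-0.5406); ey = (0.5406,0.8413)
P = B + -0.63·ex + -3.33·ey = (-1.6108,-3.1556)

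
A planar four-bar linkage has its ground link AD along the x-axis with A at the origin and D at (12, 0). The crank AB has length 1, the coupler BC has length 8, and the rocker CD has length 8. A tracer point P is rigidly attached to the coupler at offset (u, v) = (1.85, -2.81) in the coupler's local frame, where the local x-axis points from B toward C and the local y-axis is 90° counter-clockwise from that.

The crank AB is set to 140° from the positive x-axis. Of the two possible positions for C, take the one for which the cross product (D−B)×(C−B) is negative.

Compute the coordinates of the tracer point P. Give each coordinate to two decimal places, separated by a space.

A=(0,0), D=(12.00,0)
B = A + 1.00·(cos140°, sin140°) = (-0.7660, 0.6428)
|BD| = 12.7822
circle(B,8.00) ∩ circle(D,8.00): a=6.3911, h=4.8118
  candidates: C₊=(5.8590,5.1271) cross=61.506; C₋=(5.3750,-4.4844) cross=-61.506
  mode - wants cross < 0 → take C=(5.3750,-4.4844) (cross=-61.506)
ex = (C−B)/|BC| = (0.7676,-0.6409); ey = (0.6409,0.7676)
P = B + 1.85·ex + -2.81·ey = (-1.1468,-2.6999)

-1.15 -2.70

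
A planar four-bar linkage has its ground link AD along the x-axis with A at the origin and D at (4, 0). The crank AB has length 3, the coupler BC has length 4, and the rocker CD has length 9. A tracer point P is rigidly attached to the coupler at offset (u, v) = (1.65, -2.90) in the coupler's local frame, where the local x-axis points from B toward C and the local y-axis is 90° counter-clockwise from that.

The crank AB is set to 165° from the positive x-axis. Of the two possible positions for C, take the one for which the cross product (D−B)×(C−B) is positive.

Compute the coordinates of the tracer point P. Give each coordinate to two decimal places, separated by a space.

A=(0,0), D=(4.00,0)
B = A + 3.00·(cos165°, sin165°) = (-2.8978, 0.7765)
|BD| = 6.9413
circle(B,4.00) ∩ circle(D,9.00): a=-1.2114, h=3.8121
  candidates: C₊=(-3.6752,4.7002) cross=26.461; C₋=(-4.5280,-2.8763) cross=-26.461
  mode + wants cross > 0 → take C=(-3.6752,4.7002) (cross=26.461)
ex = (C−B)/|BC| = (-0.1943,0.9809); ey = (-0.9809,-0.1943)
P = B + 1.65·ex + -2.90·ey = (-0.3737,2.9586)

-0.37 2.96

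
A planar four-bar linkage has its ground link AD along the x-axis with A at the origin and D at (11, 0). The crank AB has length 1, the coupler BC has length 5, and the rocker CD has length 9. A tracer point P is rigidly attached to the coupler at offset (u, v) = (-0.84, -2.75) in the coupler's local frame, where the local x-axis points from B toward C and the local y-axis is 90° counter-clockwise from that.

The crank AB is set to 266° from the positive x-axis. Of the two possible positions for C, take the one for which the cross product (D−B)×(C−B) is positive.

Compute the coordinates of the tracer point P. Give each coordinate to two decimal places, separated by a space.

A=(0,0), D=(11.00,0)
B = A + 1.00·(cos266°, sin266°) = (-0.0698, -0.9976)
|BD| = 11.1146
circle(B,5.00) ∩ circle(D,9.00): a=3.0381, h=3.9711
  candidates: C₊=(2.5997,3.2302) cross=44.138; C₋=(3.3125,-4.6800) cross=-44.138
  mode + wants cross > 0 → take C=(2.5997,3.2302) (cross=44.138)
ex = (C−B)/|BC| = (0.5339,0.8456); ey = (-0.8456,0.5339)
P = B + -0.84·ex + -2.75·ey = (1.8071,-3.1760)

1.81 -3.18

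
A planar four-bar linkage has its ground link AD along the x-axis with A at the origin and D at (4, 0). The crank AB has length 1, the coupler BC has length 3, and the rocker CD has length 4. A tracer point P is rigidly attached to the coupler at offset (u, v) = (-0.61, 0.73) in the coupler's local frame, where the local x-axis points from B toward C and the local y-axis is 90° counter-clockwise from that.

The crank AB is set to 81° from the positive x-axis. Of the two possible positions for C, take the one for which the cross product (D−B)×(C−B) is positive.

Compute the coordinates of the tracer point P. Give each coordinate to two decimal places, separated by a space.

-0.79 0.92

A=(0,0), D=(4.00,0)
B = A + 1.00·(cos81°, sin81°) = (0.1564, 0.9877)
|BD| = 3.9684
circle(B,3.00) ∩ circle(D,4.00): a=1.1023, h=2.7902
  candidates: C₊=(1.9184,3.4157) cross=11.073; C₋=(0.5296,-1.9890) cross=-11.073
  mode + wants cross > 0 → take C=(1.9184,3.4157) (cross=11.073)
ex = (C−B)/|BC| = (0.5873,0.8093); ey = (-0.8093,0.5873)
P = B + -0.61·ex + 0.73·ey = (-0.7927,0.9227)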